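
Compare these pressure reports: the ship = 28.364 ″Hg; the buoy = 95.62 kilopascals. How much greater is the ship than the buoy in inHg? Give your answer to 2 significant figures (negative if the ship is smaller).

the buoy: 95.62 kPa = 28.2366 inHg.
Difference: 28.3640 − 28.2366 = 0.13 inHg.

0.13 inHg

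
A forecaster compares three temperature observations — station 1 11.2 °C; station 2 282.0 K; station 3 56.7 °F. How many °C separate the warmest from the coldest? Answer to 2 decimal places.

station 2: 282.0 K = 8.850 °C.
station 3: 56.7 °F = 13.722 °C.
Spread: 13.722 − 8.850 = 4.872 °C.

4.87 °C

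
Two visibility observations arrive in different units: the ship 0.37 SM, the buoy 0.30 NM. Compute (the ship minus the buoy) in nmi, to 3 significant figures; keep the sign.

the ship: 0.37 SM = 0.321521 nmi.
Difference: 0.321521 − 0.300000 = 0.0215 nmi.

0.0215 nmi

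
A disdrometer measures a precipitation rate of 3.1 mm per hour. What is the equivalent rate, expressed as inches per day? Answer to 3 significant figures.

2.93 in/day

3.1 mm/hour × 0.0393701 in/mm × 24 hour/day = 2.93 in/day.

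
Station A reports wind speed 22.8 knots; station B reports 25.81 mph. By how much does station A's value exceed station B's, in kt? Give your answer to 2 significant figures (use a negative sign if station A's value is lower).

station B: 25.81 mph = 22.4283 kt.
Difference: 22.8000 − 22.4283 = 0.37 kt.

0.37 kt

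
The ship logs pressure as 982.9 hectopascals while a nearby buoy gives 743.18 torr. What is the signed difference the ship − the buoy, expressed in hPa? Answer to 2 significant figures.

the buoy: 743.18 mmHg = 990.825 hPa.
Difference: 982.900 − 990.825 = -7.9 hPa.

-7.9 hPa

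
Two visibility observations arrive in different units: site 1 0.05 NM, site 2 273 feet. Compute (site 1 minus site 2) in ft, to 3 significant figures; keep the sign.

30.8 ft

site 1: 0.05 nmi = 303.806 ft.
Difference: 303.806 − 273.000 = 30.8 ft.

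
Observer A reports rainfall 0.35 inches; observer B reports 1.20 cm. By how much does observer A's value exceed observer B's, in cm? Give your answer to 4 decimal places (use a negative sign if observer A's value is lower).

observer A: 0.35 in = 0.889000 cm.
Difference: 0.889000 − 1.200000 = -0.3110 cm.

-0.3110 cm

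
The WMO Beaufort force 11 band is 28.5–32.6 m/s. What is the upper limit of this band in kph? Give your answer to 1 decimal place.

28.5–32.6 m/s × 3.6 = 102.6–117.4 km/h.

117.4 km/h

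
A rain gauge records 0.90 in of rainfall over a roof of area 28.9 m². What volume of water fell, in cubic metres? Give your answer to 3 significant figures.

Depth: 0.90 in × 25.4 = 22.86 mm.
1 mm over 1 m² is 1 L, so volume = 22.86 × 28.9 = 660.654 L = 0.661 m³.

0.661 cubic metres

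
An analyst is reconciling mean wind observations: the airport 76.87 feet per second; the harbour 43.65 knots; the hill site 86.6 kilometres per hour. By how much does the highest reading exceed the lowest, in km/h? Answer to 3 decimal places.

5.760 km/h

the airport: 76.87 ft/s = 84.34791 km/h.
the harbour: 43.65 kt = 80.83980 km/h.
Spread: 86.60000 − 80.83980 = 5.760 km/h.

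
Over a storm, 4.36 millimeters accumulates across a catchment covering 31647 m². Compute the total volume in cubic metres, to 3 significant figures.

1 mm over 1 m² is 1 L, so volume = 4.36 × 31647 = 137980.92 L = 138 m³.

138 cubic metres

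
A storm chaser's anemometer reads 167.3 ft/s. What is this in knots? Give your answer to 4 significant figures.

1 ft/s = 0.592484 kt, so 167.3 × 0.592484 = 99.12 kt.

99.12 kt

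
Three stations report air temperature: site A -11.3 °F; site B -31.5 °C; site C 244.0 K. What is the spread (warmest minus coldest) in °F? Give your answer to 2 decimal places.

13.40 °F

site A: -11.3 °F = -24.056 °C.
site C: 244.0 K = -29.150 °C.
Spread: (-24.056) − (-31.500) = 7.444 °C = 13.40 °F.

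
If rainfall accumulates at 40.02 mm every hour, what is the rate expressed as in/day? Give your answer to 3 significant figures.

40.02 mm/hour × 0.0393701 in/mm × 24 hour/day = 37.8 in/day.

37.8 in/day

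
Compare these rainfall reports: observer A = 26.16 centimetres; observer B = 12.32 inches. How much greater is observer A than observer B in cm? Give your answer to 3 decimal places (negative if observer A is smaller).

-5.133 cm

observer B: 12.32 in = 31.29280 cm.
Difference: 26.16000 − 31.29280 = -5.133 cm.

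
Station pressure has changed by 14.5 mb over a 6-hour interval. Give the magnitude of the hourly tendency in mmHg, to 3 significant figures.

14.5 mb / 6 h × 0.750062 mmHg/mb = 1.81 mmHg/h.

1.81 mmHg per hour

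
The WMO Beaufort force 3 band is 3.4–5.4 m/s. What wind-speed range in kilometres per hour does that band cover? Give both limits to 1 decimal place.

3.4–5.4 m/s × 3.6 = 12.2–19.4 km/h.

12.2 to 19.4 km/h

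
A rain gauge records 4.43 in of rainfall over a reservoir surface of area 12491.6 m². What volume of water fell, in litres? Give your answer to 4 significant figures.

1406000 litres

Depth: 4.43 in × 25.4 = 112.522 mm.
1 mm over 1 m² is 1 L, so volume = 112.522 × 12491.6 = 1405579.8 L ≈ 1406000 L.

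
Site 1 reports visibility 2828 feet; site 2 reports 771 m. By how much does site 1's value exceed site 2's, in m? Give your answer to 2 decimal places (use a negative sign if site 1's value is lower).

site 1: 2828 ft = 861.9744 m.
Difference: 861.9744 − 771.0000 = 90.97 m.

90.97 m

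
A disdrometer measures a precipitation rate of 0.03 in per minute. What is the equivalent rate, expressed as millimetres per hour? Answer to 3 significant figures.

45.7 mm/hour

0.03 in/minute × 25.4 mm/in × 60 minute/hour = 45.7 mm/hour.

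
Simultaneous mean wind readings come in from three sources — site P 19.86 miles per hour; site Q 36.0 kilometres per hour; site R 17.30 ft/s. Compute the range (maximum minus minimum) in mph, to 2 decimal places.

site Q: 36.0 km/h = 22.3694 mph.
site R: 17.30 ft/s = 11.7955 mph.
Spread: 22.3694 − 11.7955 = 10.57 mph.

10.57 mph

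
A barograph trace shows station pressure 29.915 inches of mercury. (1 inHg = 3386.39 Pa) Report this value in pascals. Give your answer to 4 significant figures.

101300 Pa

1 inHg = 3386.39 Pa, so 29.915 × 3386.39 = 101300 Pa.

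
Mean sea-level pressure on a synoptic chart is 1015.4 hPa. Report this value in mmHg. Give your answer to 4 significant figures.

1 hPa = 0.750062 mmHg, so 1015.4 × 0.750062 = 761.6 mmHg.

761.6 mmHg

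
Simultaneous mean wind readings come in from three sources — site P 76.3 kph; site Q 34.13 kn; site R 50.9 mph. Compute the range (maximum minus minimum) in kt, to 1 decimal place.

10.1 kt

site P: 76.3 km/h = 41.199 kt.
site R: 50.9 mph = 44.231 kt.
Spread: 44.231 − 34.130 = 10.1 kt.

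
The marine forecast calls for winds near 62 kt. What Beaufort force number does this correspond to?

Beaufort force 11

62 kt lies in the Beaufort 11 band (violent storm, 56–63 kt).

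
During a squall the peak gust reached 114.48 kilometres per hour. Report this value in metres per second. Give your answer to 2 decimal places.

1 km/h = 0.277778 m/s, so 114.48 × 0.277778 = 31.80 m/s.

31.80 m/s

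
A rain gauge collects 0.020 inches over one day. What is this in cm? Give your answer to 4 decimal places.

0.0508 cm

1 in = 2.54 cm, so 0.020 × 2.54 = 0.0508 cm.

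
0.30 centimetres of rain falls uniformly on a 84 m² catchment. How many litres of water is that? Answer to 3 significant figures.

252 litres

Depth: 0.30 cm × 10 = 3 mm.
1 mm over 1 m² is 1 L, so volume = 3 × 84 = 252 L.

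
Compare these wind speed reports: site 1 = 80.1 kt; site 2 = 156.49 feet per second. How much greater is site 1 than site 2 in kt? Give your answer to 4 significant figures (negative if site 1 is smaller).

-12.62 kt

site 2: 156.49 ft/s = 92.7178 kt.
Difference: 80.1000 − 92.7178 = -12.62 kt.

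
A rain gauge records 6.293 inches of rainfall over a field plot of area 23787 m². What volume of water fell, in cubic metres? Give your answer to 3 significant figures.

3800 cubic metres

Depth: 6.293 in × 25.4 = 159.8422 mm.
1 mm over 1 m² is 1 L, so volume = 159.8422 × 23787 = 3802166.4 L = 3800 m³.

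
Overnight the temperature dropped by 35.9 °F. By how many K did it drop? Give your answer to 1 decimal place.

Converting a difference, only the 9/5 scale factor applies: ΔK = 35.9 × 0.5556 = 19.9 K.

19.9 K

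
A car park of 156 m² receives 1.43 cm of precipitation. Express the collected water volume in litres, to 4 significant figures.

2231 litres

Depth: 1.43 cm × 10 = 14.3 mm.
1 mm over 1 m² is 1 L, so volume = 14.3 × 156 = 2230.8 L ≈ 2231 L.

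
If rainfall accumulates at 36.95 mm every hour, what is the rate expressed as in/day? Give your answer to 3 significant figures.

34.9 in/day

36.95 mm/hour × 0.0393701 in/mm × 24 hour/day = 34.9 in/day.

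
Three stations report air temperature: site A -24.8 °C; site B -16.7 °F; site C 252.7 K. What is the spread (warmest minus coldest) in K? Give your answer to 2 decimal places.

site B: -16.7 °F = -27.056 °C.
site C: 252.7 K = -20.450 °C.
Spread: (-20.450) − (-27.056) = 6.606 °C.

6.61 K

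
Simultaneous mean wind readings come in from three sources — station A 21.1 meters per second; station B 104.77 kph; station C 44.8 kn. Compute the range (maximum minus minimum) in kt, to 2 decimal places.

station A: 21.1 m/s = 41.0151 kt.
station B: 104.77 km/h = 56.5713 kt.
Spread: 56.5713 − 41.0151 = 15.56 kt.

15.56 kt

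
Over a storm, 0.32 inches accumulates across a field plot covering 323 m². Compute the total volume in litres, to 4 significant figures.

2625 litres

Depth: 0.32 in × 25.4 = 8.128 mm.
1 mm over 1 m² is 1 L, so volume = 8.128 × 323 = 2625.344 L ≈ 2625 L.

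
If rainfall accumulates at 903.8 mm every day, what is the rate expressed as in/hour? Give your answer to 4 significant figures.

903.8 mm/day × 0.0393701 in/mm × 0.0416667 day/hour = 1.483 in/hour.

1.483 in/hour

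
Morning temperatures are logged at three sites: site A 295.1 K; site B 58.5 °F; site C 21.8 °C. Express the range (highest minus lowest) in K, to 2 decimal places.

site A: 295.1 K = 21.950 °C.
site B: 58.5 °F = 14.722 °C.
Spread: 21.950 − 14.722 = 7.228 °C.

7.23 K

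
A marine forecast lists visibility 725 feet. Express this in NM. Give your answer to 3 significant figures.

0.119 nmi

1 ft = 0.000164579 nmi, so 725 × 0.000164579 = 0.119 nmi.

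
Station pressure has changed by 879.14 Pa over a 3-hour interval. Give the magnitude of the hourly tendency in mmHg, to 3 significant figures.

2.20 mmHg per hour

879.14 Pa / 3 h × 0.00750062 mmHg/Pa = 2.20 mmHg/h.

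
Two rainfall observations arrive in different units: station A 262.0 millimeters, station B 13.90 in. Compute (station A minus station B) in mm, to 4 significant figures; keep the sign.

-91.06 mm

station B: 13.90 in = 353.0600 mm.
Difference: 262.0000 − 353.0600 = -91.06 mm.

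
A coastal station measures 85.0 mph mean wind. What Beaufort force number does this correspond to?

85.0 mph = 38.0 m/s, which is Beaufort 12 (hurricane force, ≥32.7 m/s).

Beaufort force 12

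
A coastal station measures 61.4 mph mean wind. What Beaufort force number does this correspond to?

61.4 mph = 27.4 m/s, which is Beaufort 10 (storm, 24.5–28.4 m/s).

Beaufort force 10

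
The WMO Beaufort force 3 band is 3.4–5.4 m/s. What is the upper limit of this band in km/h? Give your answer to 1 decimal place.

19.4 km/h

3.4–5.4 m/s × 3.6 = 12.2–19.4 km/h.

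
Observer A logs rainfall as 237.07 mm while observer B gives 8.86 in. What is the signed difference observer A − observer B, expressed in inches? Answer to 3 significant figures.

observer A: 237.07 mm = 9.33346 in.
Difference: 9.33346 − 8.86000 = 0.473 in.

0.473 in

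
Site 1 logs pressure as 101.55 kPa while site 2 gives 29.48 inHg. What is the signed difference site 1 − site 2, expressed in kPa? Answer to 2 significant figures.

1.7 kPa

site 2: 29.48 inHg = 99.831 kPa.
Difference: 101.550 − 99.831 = 1.7 kPa.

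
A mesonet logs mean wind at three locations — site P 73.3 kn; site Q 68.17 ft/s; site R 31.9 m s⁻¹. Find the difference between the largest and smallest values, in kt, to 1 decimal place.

site Q: 68.17 ft/s = 40.390 kt.
site R: 31.9 m/s = 62.009 kt.
Spread: 73.300 − 40.390 = 32.9 kt.

32.9 kt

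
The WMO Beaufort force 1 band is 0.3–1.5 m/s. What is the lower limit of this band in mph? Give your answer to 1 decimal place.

0.3–1.5 m/s × 2.237 = 0.7–3.4 mph.

0.7 mph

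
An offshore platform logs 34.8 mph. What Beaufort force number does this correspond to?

Beaufort force 7

34.8 mph = 15.6 m/s, which is Beaufort 7 (near gale, 13.9–17.1 m/s).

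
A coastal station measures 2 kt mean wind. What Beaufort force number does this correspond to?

2 kt lies in the Beaufort 1 band (light air, 1–3 kt).

Beaufort force 1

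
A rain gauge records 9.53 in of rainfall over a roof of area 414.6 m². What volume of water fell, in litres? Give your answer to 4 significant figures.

100400 litres

Depth: 9.53 in × 25.4 = 242.062 mm.
1 mm over 1 m² is 1 L, so volume = 242.062 × 414.6 = 100358.91 L ≈ 100400 L.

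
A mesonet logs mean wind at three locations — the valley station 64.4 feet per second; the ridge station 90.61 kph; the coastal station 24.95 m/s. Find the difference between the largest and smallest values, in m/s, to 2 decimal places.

the valley station: 64.4 ft/s = 19.6291 m/s.
the ridge station: 90.61 km/h = 25.1694 m/s.
Spread: 25.1694 − 19.6291 = 5.54 m/s.

5.54 m/s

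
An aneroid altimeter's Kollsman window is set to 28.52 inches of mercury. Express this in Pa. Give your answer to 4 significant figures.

96580 Pa

1 inHg = 3386.39 Pa, so 28.52 × 3386.39 = 96580 Pa.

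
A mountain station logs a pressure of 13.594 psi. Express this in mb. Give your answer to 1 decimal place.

937.3 mb

1 psi = 68.9476 mb, so 13.594 × 68.9476 = 937.3 mb.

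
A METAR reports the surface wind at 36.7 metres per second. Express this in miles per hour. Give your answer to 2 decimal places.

82.10 mph

1 m/s = 2.23694 mph, so 36.7 × 2.23694 = 82.10 mph.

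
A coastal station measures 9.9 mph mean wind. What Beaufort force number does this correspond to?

9.9 mph = 4.4 m/s, which is Beaufort 3 (gentle breeze, 3.4–5.4 m/s).

Beaufort force 3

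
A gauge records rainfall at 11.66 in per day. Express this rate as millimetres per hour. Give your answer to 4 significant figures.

12.34 mm/hour

11.66 in/day × 25.4 mm/in × 0.0416667 day/hour = 12.34 mm/hour.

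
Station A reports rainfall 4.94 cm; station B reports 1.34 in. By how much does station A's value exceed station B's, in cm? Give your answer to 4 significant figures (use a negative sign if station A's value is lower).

1.536 cm

station B: 1.34 in = 3.40360 cm.
Difference: 4.94000 − 3.40360 = 1.536 cm.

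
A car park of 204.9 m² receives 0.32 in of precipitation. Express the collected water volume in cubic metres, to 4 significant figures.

1.665 cubic metres

Depth: 0.32 in × 25.4 = 8.128 mm.
1 mm over 1 m² is 1 L, so volume = 8.128 × 204.9 = 1665.4272 L = 1.665 m³.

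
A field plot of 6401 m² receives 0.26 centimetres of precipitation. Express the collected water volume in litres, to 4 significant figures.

16640 litres

Depth: 0.26 cm × 10 = 2.6 mm.
1 mm over 1 m² is 1 L, so volume = 2.6 × 6401 = 16642.6 L ≈ 16640 L.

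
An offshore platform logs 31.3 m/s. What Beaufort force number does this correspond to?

31.3 m/s lies in the Beaufort 11 band (violent storm, 28.5–32.6 m/s).

Beaufort force 11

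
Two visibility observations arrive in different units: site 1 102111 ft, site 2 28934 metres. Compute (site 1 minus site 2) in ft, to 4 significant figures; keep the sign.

site 2: 28934 m = 94927.82 ft.
Difference: 102111.00 − 94927.82 = 7183 ft.

7183 ft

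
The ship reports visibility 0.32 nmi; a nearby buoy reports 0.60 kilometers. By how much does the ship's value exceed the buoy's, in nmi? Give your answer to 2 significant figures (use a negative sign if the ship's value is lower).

the buoy: 0.60 km = 0.323974 nmi.
Difference: 0.320000 − 0.323974 = -0.0040 nmi.

-0.0040 nmi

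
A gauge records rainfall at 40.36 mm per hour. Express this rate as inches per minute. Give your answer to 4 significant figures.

40.36 mm/hour × 0.0393701 in/mm × 0.0166667 hour/minute = 0.02648 in/minute.

0.02648 in/minute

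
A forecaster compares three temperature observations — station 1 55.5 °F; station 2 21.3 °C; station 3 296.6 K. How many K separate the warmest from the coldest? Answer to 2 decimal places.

10.39 K

station 1: 55.5 °F = 13.056 °C.
station 3: 296.6 K = 23.450 °C.
Spread: 23.450 − 13.056 = 10.394 °C.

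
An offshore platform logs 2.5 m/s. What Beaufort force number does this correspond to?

2.5 m/s lies in the Beaufort 2 band (light breeze, 1.6–3.3 m/s).

Beaufort force 2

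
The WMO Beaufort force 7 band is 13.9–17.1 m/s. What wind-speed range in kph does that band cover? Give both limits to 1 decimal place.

50.0 to 61.6 km/h

13.9–17.1 m/s × 3.6 = 50.0–61.6 km/h.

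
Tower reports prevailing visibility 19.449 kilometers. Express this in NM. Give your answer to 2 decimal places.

1 km = 0.539957 nmi, so 19.449 × 0.539957 = 10.50 nmi.

10.50 nmi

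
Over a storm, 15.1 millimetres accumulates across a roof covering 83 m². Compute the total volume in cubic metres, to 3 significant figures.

1.25 cubic metres

1 mm over 1 m² is 1 L, so volume = 15.1 × 83 = 1253.3 L = 1.25 m³.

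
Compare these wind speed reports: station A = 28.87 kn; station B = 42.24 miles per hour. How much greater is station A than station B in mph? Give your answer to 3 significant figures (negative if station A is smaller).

station A: 28.87 kt = 33.2230 mph.
Difference: 33.2230 − 42.2400 = -9.02 mph.

-9.02 mph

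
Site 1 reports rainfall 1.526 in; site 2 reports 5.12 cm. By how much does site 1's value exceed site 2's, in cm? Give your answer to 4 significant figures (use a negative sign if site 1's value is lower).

-1.244 cm

site 1: 1.526 in = 3.87604 cm.
Difference: 3.87604 − 5.12000 = -1.244 cm.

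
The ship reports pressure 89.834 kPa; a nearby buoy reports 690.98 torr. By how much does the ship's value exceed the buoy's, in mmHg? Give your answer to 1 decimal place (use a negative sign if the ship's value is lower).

the ship: 89.834 kPa = 673.810 mmHg.
Difference: 673.810 − 690.980 = -17.2 mmHg.

-17.2 mmHg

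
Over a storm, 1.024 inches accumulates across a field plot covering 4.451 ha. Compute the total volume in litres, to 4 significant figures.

Depth: 1.024 in × 25.4 = 26.0096 mm.
Area: 4.451 ha = 44510 m².
1 mm over 1 m² is 1 L, so volume = 26.0096 × 44510 = 1157687.3 L ≈ 1158000 L.

1158000 litres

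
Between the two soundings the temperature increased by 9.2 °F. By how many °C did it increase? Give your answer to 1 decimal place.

For a temperature change the 32° offset cancels: Δ°C = 9.2 × 0.5556 = 5.1 °C.

5.1 °C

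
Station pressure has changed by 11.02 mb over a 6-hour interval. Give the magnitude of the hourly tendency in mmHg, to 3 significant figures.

11.02 mb / 6 h × 0.750062 mmHg/mb = 1.38 mmHg/h.

1.38 mmHg per hour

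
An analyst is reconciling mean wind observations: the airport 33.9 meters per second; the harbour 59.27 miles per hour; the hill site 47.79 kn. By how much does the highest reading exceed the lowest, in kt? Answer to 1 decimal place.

the airport: 33.9 m/s = 65.896 kt.
the harbour: 59.27 mph = 51.504 kt.
Spread: 65.896 − 47.790 = 18.1 kt.

18.1 kt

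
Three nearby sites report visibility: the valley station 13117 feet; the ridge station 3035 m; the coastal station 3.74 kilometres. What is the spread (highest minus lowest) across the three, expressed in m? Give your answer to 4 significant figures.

963.1 m

the valley station: 13117 ft = 3998.062 m.
the coastal station: 3.74 km = 3740.000 m.
Spread: 3998.062 − 3035.000 = 963.1 m.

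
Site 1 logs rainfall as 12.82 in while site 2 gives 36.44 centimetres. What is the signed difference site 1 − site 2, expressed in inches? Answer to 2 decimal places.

-1.53 in

site 2: 36.44 cm = 14.3465 in.
Difference: 12.8200 − 14.3465 = -1.53 in.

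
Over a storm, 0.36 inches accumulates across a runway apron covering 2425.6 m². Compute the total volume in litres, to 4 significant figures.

22180 litres

Depth: 0.36 in × 25.4 = 9.144 mm.
1 mm over 1 m² is 1 L, so volume = 9.144 × 2425.6 = 22179.686 L ≈ 22180 L.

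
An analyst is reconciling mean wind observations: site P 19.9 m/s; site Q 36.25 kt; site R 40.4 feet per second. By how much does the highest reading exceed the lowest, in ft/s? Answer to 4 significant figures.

site P: 19.9 m/s = 65.2887 ft/s.
site Q: 36.25 kt = 61.1831 ft/s.
Spread: 65.2887 − 40.4000 = 24.89 ft/s.

24.89 ft/s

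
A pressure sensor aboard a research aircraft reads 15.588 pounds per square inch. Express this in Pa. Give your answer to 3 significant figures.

1 psi = 6894.76 Pa, so 15.588 × 6894.76 = 107000 Pa.

107000 Pa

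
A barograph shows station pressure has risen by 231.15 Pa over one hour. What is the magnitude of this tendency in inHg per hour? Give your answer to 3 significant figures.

231.15 Pa / 1 h × 0.0002953 inHg/Pa = 0.0683 inHg/h.

0.0683 inHg per hour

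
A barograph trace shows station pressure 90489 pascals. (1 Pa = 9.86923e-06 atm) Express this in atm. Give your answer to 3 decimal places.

1 Pa = 9.86923e-06 atm, so 90489 × 9.86923e-06 = 0.893 atm.

0.893 atm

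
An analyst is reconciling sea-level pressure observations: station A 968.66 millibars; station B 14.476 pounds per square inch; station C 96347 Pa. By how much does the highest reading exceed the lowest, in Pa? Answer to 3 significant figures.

3460 Pa

station A: 968.66 mb = 96866.00 Pa.
station B: 14.476 psi = 99808.51 Pa.
Spread: 99808.51 − 96347.00 = 3460 Pa.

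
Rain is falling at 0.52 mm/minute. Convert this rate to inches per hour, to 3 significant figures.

0.52 mm/minute × 0.0393701 in/mm × 60 minute/hour = 1.23 in/hour.

1.23 in/hour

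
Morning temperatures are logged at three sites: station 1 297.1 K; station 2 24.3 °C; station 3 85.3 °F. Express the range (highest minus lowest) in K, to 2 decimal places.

station 1: 297.1 K = 23.950 °C.
station 3: 85.3 °F = 29.611 °C.
Spread: 29.611 − 23.950 = 5.661 °C.

5.66 K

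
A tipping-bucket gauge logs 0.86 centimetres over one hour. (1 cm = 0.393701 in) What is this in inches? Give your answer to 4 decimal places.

0.3386 in

1 cm = 0.393701 in, so 0.86 × 0.393701 = 0.3386 in.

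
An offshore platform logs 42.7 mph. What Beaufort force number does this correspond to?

Beaufort force 8

42.7 mph = 19.1 m/s, which is Beaufort 8 (gale, 17.2–20.7 m/s).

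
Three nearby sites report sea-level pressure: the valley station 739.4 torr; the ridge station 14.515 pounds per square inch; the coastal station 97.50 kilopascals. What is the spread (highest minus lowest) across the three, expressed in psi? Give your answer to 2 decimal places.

0.37 psi

the valley station: 739.4 mmHg = 14.2976 psi.
the coastal station: 97.50 kPa = 14.1412 psi.
Spread: 14.5150 − 14.1412 = 0.37 psi.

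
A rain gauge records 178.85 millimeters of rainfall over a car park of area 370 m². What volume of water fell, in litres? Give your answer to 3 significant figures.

1 mm over 1 m² is 1 L, so volume = 178.85 × 370 = 66174.5 L ≈ 66200 L.

66200 litres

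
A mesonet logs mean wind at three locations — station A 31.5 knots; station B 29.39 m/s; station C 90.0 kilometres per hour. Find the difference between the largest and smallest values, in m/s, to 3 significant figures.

13.2 m/s

station A: 31.5 kt = 16.205 m/s.
station C: 90.0 km/h = 25.000 m/s.
Spread: 29.390 − 16.205 = 13.2 m/s.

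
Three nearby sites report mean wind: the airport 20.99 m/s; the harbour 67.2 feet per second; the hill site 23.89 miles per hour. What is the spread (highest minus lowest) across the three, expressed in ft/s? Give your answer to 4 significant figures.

the airport: 20.99 m/s = 68.8648 ft/s.
the hill site: 23.89 mph = 35.0387 ft/s.
Spread: 68.8648 − 35.0387 = 33.83 ft/s.

33.83 ft/s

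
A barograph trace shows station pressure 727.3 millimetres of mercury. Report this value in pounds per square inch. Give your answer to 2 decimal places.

14.06 psi

1 mmHg = 0.0193368 psi, so 727.3 × 0.0193368 = 14.06 psi.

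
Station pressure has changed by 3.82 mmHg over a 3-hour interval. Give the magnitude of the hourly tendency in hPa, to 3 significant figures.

1.70 hPa per hour

3.82 mmHg / 3 h × 1.33322 hPa/mmHg = 1.70 hPa/h.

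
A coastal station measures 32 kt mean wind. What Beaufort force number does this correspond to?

32 kt lies in the Beaufort 7 band (near gale, 28–33 kt).

Beaufort force 7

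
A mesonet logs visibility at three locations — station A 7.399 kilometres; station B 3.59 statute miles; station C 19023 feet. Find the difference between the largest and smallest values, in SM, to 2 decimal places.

1.01 SM

station A: 7.399 km = 4.5975 SM.
station C: 19023 ft = 3.6028 SM.
Spread: 4.5975 − 3.5900 = 1.01 SM.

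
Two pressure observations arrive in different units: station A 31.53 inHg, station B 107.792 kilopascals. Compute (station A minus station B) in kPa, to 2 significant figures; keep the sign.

-1.0 kPa

station A: 31.53 inHg = 106.773 kPa.
Difference: 106.773 − 107.792 = -1.0 kPa.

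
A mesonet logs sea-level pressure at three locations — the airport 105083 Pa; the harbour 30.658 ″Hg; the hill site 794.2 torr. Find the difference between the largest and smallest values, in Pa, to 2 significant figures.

the harbour: 30.658 inHg = 103819.91 Pa.
the hill site: 794.2 mmHg = 105884.64 Pa.
Spread: 105884.64 − 103819.91 = 2100 Pa.

2100 Pa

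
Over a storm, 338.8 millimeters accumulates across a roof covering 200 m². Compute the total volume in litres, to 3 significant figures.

67800 litres

1 mm over 1 m² is 1 L, so volume = 338.8 × 200 = 67760 L ≈ 67800 L.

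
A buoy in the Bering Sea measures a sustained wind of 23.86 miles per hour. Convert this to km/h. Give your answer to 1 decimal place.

1 mph = 1.60934 km/h, so 23.86 × 1.60934 = 38.4 km/h.

38.4 km/h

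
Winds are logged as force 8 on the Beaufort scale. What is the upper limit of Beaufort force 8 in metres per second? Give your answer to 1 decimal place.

20.7 m/s

Beaufort 8 (gale) spans 17.2–20.7 m/s.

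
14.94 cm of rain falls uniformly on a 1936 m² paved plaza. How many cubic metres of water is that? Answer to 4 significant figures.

289.2 cubic metres

Depth: 14.94 cm × 10 = 149.4 mm.
1 mm over 1 m² is 1 L, so volume = 149.4 × 1936 = 289238.4 L = 289.2 m³.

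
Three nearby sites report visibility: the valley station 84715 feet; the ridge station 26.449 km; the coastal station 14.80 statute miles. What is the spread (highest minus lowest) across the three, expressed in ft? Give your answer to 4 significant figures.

8631 ft

the ridge station: 26.449 km = 86774.93 ft.
the coastal station: 14.80 SM = 78144.00 ft.
Spread: 86774.93 − 78144.00 = 8631 ft.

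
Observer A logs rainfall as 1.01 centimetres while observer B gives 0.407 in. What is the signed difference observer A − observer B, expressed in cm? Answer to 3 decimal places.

-0.024 cm

observer B: 0.407 in = 1.03378 cm.
Difference: 1.01000 − 1.03378 = -0.024 cm.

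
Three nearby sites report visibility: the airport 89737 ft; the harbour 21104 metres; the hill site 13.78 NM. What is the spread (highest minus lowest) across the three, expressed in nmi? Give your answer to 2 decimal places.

3.37 nmi

the airport: 89737 ft = 14.7688 nmi.
the harbour: 21104 m = 11.3952 nmi.
Spread: 14.7688 − 11.3952 = 3.37 nmi.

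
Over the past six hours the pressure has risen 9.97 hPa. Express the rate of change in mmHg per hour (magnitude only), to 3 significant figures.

1.25 mmHg per hour

9.97 hPa / 6 h × 0.750062 mmHg/hPa = 1.25 mmHg/h.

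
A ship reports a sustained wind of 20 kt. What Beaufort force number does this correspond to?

20 kt lies in the Beaufort 5 band (fresh breeze, 17–21 kt).

Beaufort force 5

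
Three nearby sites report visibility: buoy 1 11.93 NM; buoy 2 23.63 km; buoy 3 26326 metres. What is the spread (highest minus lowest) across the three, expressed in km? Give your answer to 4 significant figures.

buoy 1: 11.93 nmi = 22.09436 km.
buoy 3: 26326 m = 26.32600 km.
Spread: 26.32600 − 22.09436 = 4.232 km.

4.232 km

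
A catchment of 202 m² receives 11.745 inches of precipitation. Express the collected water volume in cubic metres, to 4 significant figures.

Depth: 11.745 in × 25.4 = 298.323 mm.
1 mm over 1 m² is 1 L, so volume = 298.323 × 202 = 60261.246 L = 60.26 m³.

60.26 cubic metres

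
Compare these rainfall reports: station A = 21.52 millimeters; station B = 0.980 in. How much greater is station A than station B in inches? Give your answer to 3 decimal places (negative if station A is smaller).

station A: 21.52 mm = 0.84724 in.
Difference: 0.84724 − 0.98000 = -0.133 in.

-0.133 in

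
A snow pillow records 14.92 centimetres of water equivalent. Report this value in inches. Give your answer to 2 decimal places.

5.87 in

1 cm = 0.393701 in, so 14.92 × 0.393701 = 5.87 in.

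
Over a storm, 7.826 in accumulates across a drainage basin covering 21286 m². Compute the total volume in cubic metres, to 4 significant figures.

4231 cubic metres

Depth: 7.826 in × 25.4 = 198.7804 mm.
1 mm over 1 m² is 1 L, so volume = 198.7804 × 21286 = 4231239.6 L = 4231 m³.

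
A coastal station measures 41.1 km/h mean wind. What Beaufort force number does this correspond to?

Beaufort force 6

41.1 km/h = 11.4 m/s, which is Beaufort 6 (strong breeze, 10.8–13.8 m/s).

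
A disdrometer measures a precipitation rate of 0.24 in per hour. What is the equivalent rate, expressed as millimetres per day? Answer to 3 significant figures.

146 mm/day

0.24 in/hour × 25.4 mm/in × 24 hour/day = 146 mm/day.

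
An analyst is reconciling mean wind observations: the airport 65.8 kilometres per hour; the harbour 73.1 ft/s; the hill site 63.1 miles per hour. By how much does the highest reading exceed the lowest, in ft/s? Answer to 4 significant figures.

the airport: 65.8 km/h = 59.9665 ft/s.
the hill site: 63.1 mph = 92.5467 ft/s.
Spread: 92.5467 − 59.9665 = 32.58 ft/s.

32.58 ft/s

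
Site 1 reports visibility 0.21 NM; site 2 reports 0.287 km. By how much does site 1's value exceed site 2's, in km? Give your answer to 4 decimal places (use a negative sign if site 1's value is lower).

site 1: 0.21 nmi = 0.388920 km.
Difference: 0.388920 − 0.287000 = 0.1019 km.

0.1019 km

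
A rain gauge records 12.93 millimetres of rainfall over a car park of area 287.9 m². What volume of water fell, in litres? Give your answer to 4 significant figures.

1 mm over 1 m² is 1 L, so volume = 12.93 × 287.9 = 3722.547 L ≈ 3723 L.

3723 litres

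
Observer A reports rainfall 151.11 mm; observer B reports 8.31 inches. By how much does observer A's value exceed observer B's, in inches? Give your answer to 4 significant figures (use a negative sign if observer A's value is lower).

observer A: 151.11 mm = 5.94921 in.
Difference: 5.94921 − 8.31000 = -2.361 in.

-2.361 in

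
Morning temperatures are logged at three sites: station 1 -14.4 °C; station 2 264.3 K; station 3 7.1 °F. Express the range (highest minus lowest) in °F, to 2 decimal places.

station 2: 264.3 K = -8.850 °C.
station 3: 7.1 °F = -13.833 °C.
Spread: (-8.850) − (-14.400) = 5.550 °C = 9.99 °F.

9.99 °F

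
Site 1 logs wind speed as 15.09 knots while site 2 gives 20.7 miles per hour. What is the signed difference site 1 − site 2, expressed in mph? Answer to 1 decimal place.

site 1: 15.09 kt = 17.365 mph.
Difference: 17.365 − 20.700 = -3.3 mph.

-3.3 mph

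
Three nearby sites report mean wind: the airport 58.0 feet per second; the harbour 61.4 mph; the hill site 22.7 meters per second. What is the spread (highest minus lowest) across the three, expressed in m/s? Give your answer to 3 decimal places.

the airport: 58.0 ft/s = 17.67840 m/s.
the harbour: 61.4 mph = 27.44826 m/s.
Spread: 27.44826 − 17.67840 = 9.770 m/s.

9.770 m/s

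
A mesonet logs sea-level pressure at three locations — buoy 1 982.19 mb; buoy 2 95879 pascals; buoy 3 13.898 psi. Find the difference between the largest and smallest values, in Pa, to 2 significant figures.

buoy 1: 982.19 mb = 98219.00 Pa.
buoy 3: 13.898 psi = 95823.34 Pa.
Spread: 98219.00 − 95823.34 = 2400 Pa.

2400 Pa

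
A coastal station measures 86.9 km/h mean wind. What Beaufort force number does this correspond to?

86.9 km/h = 24.1 m/s, which is Beaufort 9 (strong gale, 20.8–24.4 m/s).

Beaufort force 9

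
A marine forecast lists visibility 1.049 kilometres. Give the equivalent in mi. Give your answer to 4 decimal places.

1 km = 0.621371 SM, so 1.049 × 0.621371 = 0.6518 SM.

0.6518 SM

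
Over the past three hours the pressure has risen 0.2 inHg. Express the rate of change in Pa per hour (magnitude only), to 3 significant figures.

0.2 inHg / 3 h × 3386.39 Pa/inHg = 226 Pa/h.

226 Pa per hour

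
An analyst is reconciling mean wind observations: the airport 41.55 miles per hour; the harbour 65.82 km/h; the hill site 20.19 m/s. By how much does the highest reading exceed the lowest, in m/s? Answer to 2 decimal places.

the airport: 41.55 mph = 18.5745 m/s.
the harbour: 65.82 km/h = 18.2833 m/s.
Spread: 20.1900 − 18.2833 = 1.91 m/s.

1.91 m/s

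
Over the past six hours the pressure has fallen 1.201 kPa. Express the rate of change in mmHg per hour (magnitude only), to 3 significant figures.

1.50 mmHg per hour

1.201 kPa / 6 h × 7.50062 mmHg/kPa = 1.50 mmHg/h.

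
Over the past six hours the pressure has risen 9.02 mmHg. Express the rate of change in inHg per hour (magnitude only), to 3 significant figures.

0.0592 inHg per hour

9.02 mmHg / 6 h × 0.0393701 inHg/mmHg = 0.0592 inHg/h.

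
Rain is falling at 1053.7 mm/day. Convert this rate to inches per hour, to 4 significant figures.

1.729 in/hour

1053.7 mm/day × 0.0393701 in/mm × 0.0416667 day/hour = 1.729 in/hour.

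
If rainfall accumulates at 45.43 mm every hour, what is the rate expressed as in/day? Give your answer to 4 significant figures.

45.43 mm/hour × 0.0393701 in/mm × 24 hour/day = 42.93 in/day.

42.93 in/day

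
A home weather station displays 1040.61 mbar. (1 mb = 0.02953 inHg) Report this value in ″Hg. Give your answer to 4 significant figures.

30.73 inHg

1 mb = 0.02953 inHg, so 1040.61 × 0.02953 = 30.73 inHg.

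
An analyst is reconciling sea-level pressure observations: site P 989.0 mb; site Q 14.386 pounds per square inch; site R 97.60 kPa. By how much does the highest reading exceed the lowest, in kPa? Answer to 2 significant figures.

1.6 kPa

site P: 989.0 mb = 98.900 kPa.
site Q: 14.386 psi = 99.188 kPa.
Spread: 99.188 − 97.600 = 1.6 kPa.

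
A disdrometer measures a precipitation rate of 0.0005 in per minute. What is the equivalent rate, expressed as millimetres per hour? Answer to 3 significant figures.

0.0005 in/minute × 25.4 mm/in × 60 minute/hour = 0.762 mm/hour.

0.762 mm/hour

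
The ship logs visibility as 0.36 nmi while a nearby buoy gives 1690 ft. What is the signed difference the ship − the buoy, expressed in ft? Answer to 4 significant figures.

497.4 ft

the ship: 0.36 nmi = 2187.402 ft.
Difference: 2187.402 − 1690.000 = 497.4 ft.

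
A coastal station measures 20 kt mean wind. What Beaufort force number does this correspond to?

Beaufort force 5

20 kt lies in the Beaufort 5 band (fresh breeze, 17–21 kt).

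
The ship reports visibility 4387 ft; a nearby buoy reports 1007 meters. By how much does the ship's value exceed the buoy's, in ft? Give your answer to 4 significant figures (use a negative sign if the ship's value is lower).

the buoy: 1007 m = 3303.81 ft.
Difference: 4387.00 − 3303.81 = 1083 ft.

1083 ft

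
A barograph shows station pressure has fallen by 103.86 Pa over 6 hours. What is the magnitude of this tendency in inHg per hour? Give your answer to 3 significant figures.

103.86 Pa / 6 h × 0.0002953 inHg/Pa = 0.00511 inHg/h.

0.00511 inHg per hour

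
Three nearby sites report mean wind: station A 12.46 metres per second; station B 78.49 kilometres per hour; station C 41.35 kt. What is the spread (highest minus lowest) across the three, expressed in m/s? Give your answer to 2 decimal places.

station B: 78.49 km/h = 21.8028 m/s.
station C: 41.35 kt = 21.2723 m/s.
Spread: 21.8028 − 12.4600 = 9.34 m/s.

9.34 m/s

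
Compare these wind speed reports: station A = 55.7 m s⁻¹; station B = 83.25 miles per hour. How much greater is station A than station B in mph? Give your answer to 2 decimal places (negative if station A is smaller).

station A: 55.7 m/s = 124.5974 mph.
Difference: 124.5974 − 83.2500 = 41.35 mph.

41.35 mph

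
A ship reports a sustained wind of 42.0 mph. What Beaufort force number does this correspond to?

42.0 mph = 18.8 m/s, which is Beaufort 8 (gale, 17.2–20.7 m/s).

Beaufort force 8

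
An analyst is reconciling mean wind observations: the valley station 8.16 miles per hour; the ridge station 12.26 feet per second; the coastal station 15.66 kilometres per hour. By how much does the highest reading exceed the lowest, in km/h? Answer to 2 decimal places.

2.53 km/h

the valley station: 8.16 mph = 13.1322 km/h.
the ridge station: 12.26 ft/s = 13.4527 km/h.
Spread: 15.6600 − 13.1322 = 2.53 km/h.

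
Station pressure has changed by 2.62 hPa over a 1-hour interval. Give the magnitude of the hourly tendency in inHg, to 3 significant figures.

2.62 hPa / 1 h × 0.02953 inHg/hPa = 0.0774 inHg/h.

0.0774 inHg per hour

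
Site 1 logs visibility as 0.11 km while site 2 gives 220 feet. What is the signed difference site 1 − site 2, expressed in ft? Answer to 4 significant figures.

140.9 ft

site 1: 0.11 km = 360.892 ft.
Difference: 360.892 − 220.000 = 140.9 ft.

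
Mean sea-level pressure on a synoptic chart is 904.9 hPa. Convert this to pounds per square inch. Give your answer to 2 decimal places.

13.12 psi

1 hPa = 0.0145038 psi, so 904.9 × 0.0145038 = 13.12 psi.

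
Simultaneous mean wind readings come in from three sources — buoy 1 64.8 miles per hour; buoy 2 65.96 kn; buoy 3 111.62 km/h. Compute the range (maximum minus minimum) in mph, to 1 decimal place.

buoy 2: 65.96 kt = 75.905 mph.
buoy 3: 111.62 km/h = 69.357 mph.
Spread: 75.905 − 64.800 = 11.1 mph.

11.1 mph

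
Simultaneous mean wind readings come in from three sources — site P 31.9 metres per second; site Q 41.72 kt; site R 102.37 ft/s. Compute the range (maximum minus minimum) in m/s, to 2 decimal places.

10.44 m/s

site Q: 41.72 kt = 21.4626 m/s.
site R: 102.37 ft/s = 31.2024 m/s.
Spread: 31.9000 − 21.4626 = 10.44 m/s.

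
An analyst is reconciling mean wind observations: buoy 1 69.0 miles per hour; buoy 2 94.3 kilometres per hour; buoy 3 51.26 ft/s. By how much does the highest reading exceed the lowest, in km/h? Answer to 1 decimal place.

buoy 1: 69.0 mph = 111.045 km/h.
buoy 3: 51.26 ft/s = 56.247 km/h.
Spread: 111.045 − 56.247 = 54.8 km/h.

54.8 km/h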